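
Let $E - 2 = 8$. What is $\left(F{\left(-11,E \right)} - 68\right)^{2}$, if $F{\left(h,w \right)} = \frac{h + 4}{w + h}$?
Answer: $3721$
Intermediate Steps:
$E = 10$ ($E = 2 + 8 = 10$)
$F{\left(h,w \right)} = \frac{4 + h}{h + w}$
$\left(F{\left(-11,E \right)} - 68\right)^{2} = \left(\frac{4 - 11}{-11 + 10} - 68\right)^{2} = \left(\frac{1}{-1} \left(-7\right) - 68\right)^{2} = \left(\left(-1\right) \left(-7\right) - 68\right)^{2} = \left(7 - 68\right)^{2} = \left(-61\right)^{2} = 3721$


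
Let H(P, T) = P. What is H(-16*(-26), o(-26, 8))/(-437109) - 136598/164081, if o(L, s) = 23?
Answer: -59776472878/71721281829 ≈ -0.83346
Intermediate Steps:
H(-16*(-26), o(-26, 8))/(-437109) - 136598/164081 = -16*(-26)/(-437109) - 136598/164081 = 416*(-1/437109) - 136598*1/164081 = -416/437109 - 136598/164081 = -59776472878/71721281829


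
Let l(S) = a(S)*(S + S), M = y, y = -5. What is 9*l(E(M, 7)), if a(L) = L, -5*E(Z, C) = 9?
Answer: 1458/25 ≈ 58.320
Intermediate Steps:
M = -5
E(Z, C) = -9/5 (E(Z, C) = -1/5*9 = -9/5)
l(S) = 2*S**2 (l(S) = S*(S + S) = S*(2*S) = 2*S**2)
9*l(E(M, 7)) = 9*(2*(-9/5)**2) = 9*(2*(81/25)) = 9*(162/25) = 1458/25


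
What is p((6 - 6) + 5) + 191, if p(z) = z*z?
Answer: 216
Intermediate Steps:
p(z) = z²
p((6 - 6) + 5) + 191 = ((6 - 6) + 5)² + 191 = (0 + 5)² + 191 = 5² + 191 = 25 + 191 = 216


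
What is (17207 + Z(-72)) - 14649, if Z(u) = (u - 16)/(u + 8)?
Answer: 20475/8 ≈ 2559.4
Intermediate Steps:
Z(u) = (-16 + u)/(8 + u)
(17207 + Z(-72)) - 14649 = (17207 + (-16 - 72)/(8 - 72)) - 14649 = (17207 - 88/(-64)) - 14649 = (17207 - 1/64*(-88)) - 14649 = (17207 + 11/8) - 14649 = 137667/8 - 14649 = 20475/8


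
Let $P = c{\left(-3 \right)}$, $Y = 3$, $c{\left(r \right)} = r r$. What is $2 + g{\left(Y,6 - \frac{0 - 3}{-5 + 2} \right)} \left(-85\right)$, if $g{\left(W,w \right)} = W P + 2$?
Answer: $-2463$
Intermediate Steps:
$c{\left(r \right)} = r^{2}$
$P = 9$ ($P = \left(-3\right)^{2} = 9$)
$g{\left(W,w \right)} = 2 + 9 W$ ($g{\left(W,w \right)} = W 9 + 2 = 9 W + 2 = 2 + 9 W$)
$2 + g{\left(Y,6 - \frac{0 - 3}{-5 + 2} \right)} \left(-85\right) = 2 + \left(2 + 9 \cdot 3\right) \left(-85\right) = 2 + \left(2 + 27\right) \left(-85\right) = 2 + 29 \left(-85\right) = 2 - 2465 = -2463$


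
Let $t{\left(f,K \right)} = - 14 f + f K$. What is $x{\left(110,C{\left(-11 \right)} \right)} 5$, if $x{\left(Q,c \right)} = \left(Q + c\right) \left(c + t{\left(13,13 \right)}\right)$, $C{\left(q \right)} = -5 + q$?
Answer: $-13630$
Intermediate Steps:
$t{\left(f,K \right)} = - 14 f + K f$
$x{\left(Q,c \right)} = \left(-13 + c\right) \left(Q + c\right)$ ($x{\left(Q,c \right)} = \left(Q + c\right) \left(c + 13 \left(-14 + 13\right)\right) = \left(Q + c\right) \left(c + 13 \left(-1\right)\right) = \left(Q + c\right) \left(c - 13\right) = \left(Q + c\right) \left(-13 + c\right) = \left(-13 + c\right) \left(Q + c\right)$)
$x{\left(110,C{\left(-11 \right)} \right)} 5 = \left(\left(-5 - 11\right)^{2} - 1430 - 13 \left(-5 - 11\right) + 110 \left(-5 - 11\right)\right) 5 = \left(\left(-16\right)^{2} - 1430 - -208 + 110 \left(-16\right)\right) 5 = \left(256 - 1430 + 208 - 1760\right) 5 = \left(-2726\right) 5 = -13630$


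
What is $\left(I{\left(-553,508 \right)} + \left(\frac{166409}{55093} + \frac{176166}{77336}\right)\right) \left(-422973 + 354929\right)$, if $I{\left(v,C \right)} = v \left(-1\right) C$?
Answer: $- \frac{10180638369054962577}{532584031} \approx -1.9116 \cdot 10^{10}$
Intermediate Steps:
$I{\left(v,C \right)} = - C v$ ($I{\left(v,C \right)} = - v C = - C v$)
$\left(I{\left(-553,508 \right)} + \left(\frac{166409}{55093} + \frac{176166}{77336}\right)\right) \left(-422973 + 354929\right) = \left(\left(-1\right) 508 \left(-553\right) + \left(\frac{166409}{55093} + \frac{176166}{77336}\right)\right) \left(-422973 + 354929\right) = \left(280924 + \left(166409 \cdot \frac{1}{55093} + 176166 \cdot \frac{1}{77336}\right)\right) \left(-68044\right) = \left(280924 + \left(\frac{166409}{55093} + \frac{88083}{38668}\right)\right) \left(-68044\right) = \left(280924 + \frac{11287459931}{2130336124}\right) \left(-68044\right) = \frac{598473832758507}{2130336124} \left(-68044\right) = - \frac{10180638369054962577}{532584031}$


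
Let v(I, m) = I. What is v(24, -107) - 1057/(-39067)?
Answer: 134095/5581 ≈ 24.027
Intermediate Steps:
v(24, -107) - 1057/(-39067) = 24 - 1057/(-39067) = 24 - 1057*(-1/39067) = 24 + 151/5581 = 134095/5581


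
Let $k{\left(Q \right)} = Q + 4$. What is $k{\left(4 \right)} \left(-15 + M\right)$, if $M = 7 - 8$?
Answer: $-128$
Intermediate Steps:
$M = -1$ ($M = 7 - 8 = -1$)
$k{\left(Q \right)} = 4 + Q$
$k{\left(4 \right)} \left(-15 + M\right) = \left(4 + 4\right) \left(-15 - 1\right) = 8 \left(-16\right) = -128$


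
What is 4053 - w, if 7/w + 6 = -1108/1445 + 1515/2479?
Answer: 89395698896/22050487 ≈ 4054.1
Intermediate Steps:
w = -25075085/22050487 (w = 7/(-6 + (-1108/1445 + 1515/2479)) = 7/(-6 - 557557/3582155) = 7/(-22050487/3582155) = 7*(-3582155/22050487) = -25075085/22050487 ≈ -1.1372)
4053 - w = 4053 - 1*(-25075085/22050487) = 4053 + 25075085/22050487 = 89395698896/22050487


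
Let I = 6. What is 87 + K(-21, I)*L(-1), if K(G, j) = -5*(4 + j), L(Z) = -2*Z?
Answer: -13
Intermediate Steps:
K(G, j) = -20 - 5*j
87 + K(-21, I)*L(-1) = 87 + (-20 - 5*6)*(-2*(-1)) = 87 + (-20 - 30)*2 = 87 - 50*2 = 87 - 100 = -13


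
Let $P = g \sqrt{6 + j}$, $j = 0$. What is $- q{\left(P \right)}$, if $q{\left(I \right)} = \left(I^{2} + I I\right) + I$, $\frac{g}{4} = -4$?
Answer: $-3072 + 16 \sqrt{6} \approx -3032.8$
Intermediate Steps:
$g = -16$ ($g = 4 \left(-4\right) = -16$)
$P = - 16 \sqrt{6}$ ($P = - 16 \sqrt{6 + 0} = - 16 \sqrt{6} \approx -39.192$)
$q{\left(I \right)} = I + 2 I^{2}$ ($q{\left(I \right)} = \left(I^{2} + I^{2}\right) + I = 2 I^{2} + I = I + 2 I^{2}$)
$- q{\left(P \right)} = - - 16 \sqrt{6} \left(1 + 2 \left(- 16 \sqrt{6}\right)\right) = - - 16 \sqrt{6} \left(1 - 32 \sqrt{6}\right) = - \left(-16\right) \sqrt{6} \left(1 - 32 \sqrt{6}\right) = 16 \sqrt{6} \left(1 - 32 \sqrt{6}\right)$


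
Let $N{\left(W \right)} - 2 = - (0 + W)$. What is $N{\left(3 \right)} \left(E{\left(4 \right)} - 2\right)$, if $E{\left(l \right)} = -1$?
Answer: $3$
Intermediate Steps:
$N{\left(W \right)} = 2 - W$ ($N{\left(W \right)} = 2 - \left(0 + W\right) = 2 - W$)
$N{\left(3 \right)} \left(E{\left(4 \right)} - 2\right) = \left(2 - 3\right) \left(-1 - 2\right) = \left(2 - 3\right) \left(-3\right) = \left(-1\right) \left(-3\right) = 3$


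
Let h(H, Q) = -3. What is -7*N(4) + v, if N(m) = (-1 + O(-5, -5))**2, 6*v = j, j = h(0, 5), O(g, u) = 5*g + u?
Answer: -13455/2 ≈ -6727.5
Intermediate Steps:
O(g, u) = u + 5*g
j = -3
v = -1/2 (v = (1/6)*(-3) = -1/2 ≈ -0.50000)
N(m) = 961 (N(m) = (-1 + (-5 + 5*(-5)))**2 = (-1 + (-5 - 25))**2 = (-1 - 30)**2 = (-31)**2 = 961)
-7*N(4) + v = -7*961 - 1/2 = -6727 - 1/2 = -13455/2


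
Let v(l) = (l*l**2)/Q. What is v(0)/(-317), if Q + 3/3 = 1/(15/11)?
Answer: 0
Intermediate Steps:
Q = -4/15 (Q = -1 + 1/(15/11) = -1 + 11/15 = -4/15 ≈ -0.26667)
v(l) = -15*l**3/4 (v(l) = (l*l**2)/(-4/15) = l**3*(-15/4) = -15*l**3/4)
v(0)/(-317) = -15/4*0**3/(-317) = -15/4*0*(-1/317) = 0*(-1/317) = 0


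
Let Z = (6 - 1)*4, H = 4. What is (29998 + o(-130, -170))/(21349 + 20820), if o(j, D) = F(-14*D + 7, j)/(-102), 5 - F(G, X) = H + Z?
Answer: 3059815/4301238 ≈ 0.71138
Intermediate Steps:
Z = 20 (Z = 5*4 = 20)
F(G, X) = -19 (F(G, X) = 5 - (4 + 20) = 5 - 1*24 = 5 - 24 = -19)
o(j, D) = 19/102 (o(j, D) = -19/(-102) = -19*(-1/102) = 19/102)
(29998 + o(-130, -170))/(21349 + 20820) = (29998 + 19/102)/(21349 + 20820) = (3059815/102)/42169 = (3059815/102)*(1/42169) = 3059815/4301238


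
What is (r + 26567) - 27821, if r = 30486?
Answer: 29232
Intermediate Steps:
(r + 26567) - 27821 = (30486 + 26567) - 27821 = 57053 - 27821 = 29232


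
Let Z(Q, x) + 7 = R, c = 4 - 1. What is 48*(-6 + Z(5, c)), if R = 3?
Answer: -480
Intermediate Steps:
c = 3
Z(Q, x) = -4 (Z(Q, x) = -7 + 3 = -4)
48*(-6 + Z(5, c)) = 48*(-6 - 4) = 48*(-10) = -480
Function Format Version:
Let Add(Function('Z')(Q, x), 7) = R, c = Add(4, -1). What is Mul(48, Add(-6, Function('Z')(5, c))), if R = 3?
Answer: -480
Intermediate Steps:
c = 3
Function('Z')(Q, x) = -4 (Function('Z')(Q, x) = Add(-7, 3) = -4)
Mul(48, Add(-6, Function('Z')(5, c))) = Mul(48, Add(-6, -4)) = Mul(48, -10) = -480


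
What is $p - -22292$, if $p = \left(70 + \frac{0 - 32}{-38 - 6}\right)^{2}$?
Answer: $\frac{3302616}{121} \approx 27294.0$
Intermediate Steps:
$p = \frac{605284}{121}$ ($p = \left(70 - \frac{32}{-44}\right)^{2} = \left(70 - - \frac{8}{11}\right)^{2} = \left(70 + \frac{8}{11}\right)^{2} = \left(\frac{778}{11}\right)^{2} = \frac{605284}{121} \approx 5002.3$)
$p - -22292 = \frac{605284}{121} - -22292 = \frac{605284}{121} + 22292 = \frac{3302616}{121}$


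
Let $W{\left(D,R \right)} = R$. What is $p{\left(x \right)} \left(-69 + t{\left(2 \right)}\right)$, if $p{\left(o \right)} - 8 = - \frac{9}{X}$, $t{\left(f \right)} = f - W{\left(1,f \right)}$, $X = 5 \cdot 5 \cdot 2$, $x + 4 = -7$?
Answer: $- \frac{26979}{50} \approx -539.58$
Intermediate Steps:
$x = -11$ ($x = -4 - 7 = -11$)
$X = 50$ ($X = 25 \cdot 2 = 50$)
$t{\left(f \right)} = 0$ ($t{\left(f \right)} = f - f = 0$)
$p{\left(o \right)} = \frac{391}{50}$ ($p{\left(o \right)} = 8 - \frac{9}{50} = \frac{391}{50}$)
$p{\left(x \right)} \left(-69 + t{\left(2 \right)}\right) = \frac{391 \left(-69 + 0\right)}{50} = \frac{391}{50} \left(-69\right) = - \frac{26979}{50}$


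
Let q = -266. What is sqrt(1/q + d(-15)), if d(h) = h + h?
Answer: I*sqrt(2122946)/266 ≈ 5.4776*I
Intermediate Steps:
d(h) = 2*h
sqrt(1/q + d(-15)) = sqrt(1/(-266) + 2*(-15)) = sqrt(-1/266 - 30) = sqrt(-7981/266) = I*sqrt(2122946)/266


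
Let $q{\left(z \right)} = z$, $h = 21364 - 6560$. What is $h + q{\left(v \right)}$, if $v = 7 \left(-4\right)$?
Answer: $14776$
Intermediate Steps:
$v = -28$
$h = 14804$
$h + q{\left(v \right)} = 14804 - 28 = 14776$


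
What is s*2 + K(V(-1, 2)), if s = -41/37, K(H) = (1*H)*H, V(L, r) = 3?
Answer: 251/37 ≈ 6.7838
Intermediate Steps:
K(H) = H² (K(H) = H*H = H²)
s = -41/37 (s = -41*1/37 = -41/37 ≈ -1.1081)
s*2 + K(V(-1, 2)) = -41/37*2 + 3² = -82/37 + 9 = 251/37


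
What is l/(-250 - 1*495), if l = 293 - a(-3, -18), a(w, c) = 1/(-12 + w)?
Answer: -4396/11175 ≈ -0.39338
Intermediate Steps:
l = 4396/15 (l = 293 - 1/(-12 - 3) = 293 - 1/(-15) = 293 - 1*(-1/15) = 293 + 1/15 = 4396/15 ≈ 293.07)
l/(-250 - 1*495) = 4396/(15*(-250 - 1*495)) = 4396/(15*(-250 - 495)) = (4396/15)/(-745) = (4396/15)*(-1/745) = -4396/11175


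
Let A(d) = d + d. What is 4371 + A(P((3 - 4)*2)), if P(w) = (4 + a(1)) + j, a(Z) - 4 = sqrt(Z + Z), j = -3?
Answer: 4381 + 2*sqrt(2) ≈ 4383.8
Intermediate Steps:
a(Z) = 4 + sqrt(2)*sqrt(Z) (a(Z) = 4 + sqrt(Z + Z) = 4 + sqrt(2*Z) = 4 + sqrt(2)*sqrt(Z))
P(w) = 5 + sqrt(2) (P(w) = (4 + (4 + sqrt(2)*sqrt(1))) - 3 = (4 + (4 + sqrt(2)*1)) - 3 = (4 + (4 + sqrt(2))) - 3 = (8 + sqrt(2)) - 3 = 5 + sqrt(2))
A(d) = 2*d
4371 + A(P((3 - 4)*2)) = 4371 + 2*(5 + sqrt(2)) = 4371 + (10 + 2*sqrt(2)) = 4381 + 2*sqrt(2)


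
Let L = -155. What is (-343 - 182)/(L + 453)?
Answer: -525/298 ≈ -1.7617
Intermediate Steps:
(-343 - 182)/(L + 453) = (-343 - 182)/(-155 + 453) = -525/298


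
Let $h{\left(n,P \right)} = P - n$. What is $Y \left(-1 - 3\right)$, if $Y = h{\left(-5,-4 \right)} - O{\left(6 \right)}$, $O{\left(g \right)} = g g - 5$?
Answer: $120$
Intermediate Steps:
$O{\left(g \right)} = -5 + g^{2}$ ($O{\left(g \right)} = g^{2} - 5 = -5 + g^{2}$)
$Y = -30$ ($Y = \left(-4 - -5\right) - \left(-5 + 6^{2}\right) = \left(-4 + 5\right) - \left(-5 + 36\right) = 1 - 31 = -30$)
$Y \left(-1 - 3\right) = - 30 \left(-1 - 3\right) = \left(-30\right) \left(-4\right) = 120$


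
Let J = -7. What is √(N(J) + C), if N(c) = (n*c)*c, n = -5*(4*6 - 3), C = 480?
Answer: I*√4665 ≈ 68.301*I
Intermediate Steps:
n = -105 (n = -5*(24 - 3) = -5*21 = -105)
N(c) = -105*c² (N(c) = (-105*c)*c = -105*c²)
√(N(J) + C) = √(-105*(-7)² + 480) = √(-105*49 + 480) = √(-5145 + 480) = √(-4665) = I*√4665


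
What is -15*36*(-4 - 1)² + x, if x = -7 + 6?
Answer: -13501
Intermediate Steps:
x = -1
-15*36*(-4 - 1)² + x = -15*36*(-4 - 1)² - 1 = -15*(-5*6)² - 1 = -15*(-30)² - 1 = -15*900 - 1 = -13500 - 1 = -13501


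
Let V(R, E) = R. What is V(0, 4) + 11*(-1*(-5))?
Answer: 55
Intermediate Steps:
V(0, 4) + 11*(-1*(-5)) = 0 + 11*(-1*(-5)) = 0 + 11*5 = 0 + 55 = 55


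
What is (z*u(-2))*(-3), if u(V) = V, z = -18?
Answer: -108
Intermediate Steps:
(z*u(-2))*(-3) = -18*(-2)*(-3) = 36*(-3) = -108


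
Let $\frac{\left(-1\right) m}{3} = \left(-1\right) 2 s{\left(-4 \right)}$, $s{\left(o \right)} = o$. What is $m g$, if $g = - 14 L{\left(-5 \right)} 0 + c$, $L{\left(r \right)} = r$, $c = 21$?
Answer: $-504$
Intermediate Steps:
$m = -24$ ($m = - 3 \left(-1\right) 2 \left(-4\right) = - 3 \left(\left(-2\right) \left(-4\right)\right) = \left(-3\right) 8 = -24$)
$g = 21$ ($g = - 14 \left(\left(-5\right) 0\right) + 21 = \left(-14\right) 0 + 21 = 0 + 21 = 21$)
$m g = \left(-24\right) 21 = -504$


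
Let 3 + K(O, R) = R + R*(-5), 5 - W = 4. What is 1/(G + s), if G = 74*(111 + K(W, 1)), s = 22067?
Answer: 1/29763 ≈ 3.3599e-5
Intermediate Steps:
W = 1 (W = 5 - 1*4 = 5 - 4 = 1)
K(O, R) = -3 - 4*R (K(O, R) = -3 + (R + R*(-5)) = -3 + (R - 5*R) = -3 - 4*R)
G = 7696 (G = 74*(111 + (-3 - 4*1)) = 74*(111 + (-3 - 4)) = 74*(111 - 7) = 74*104 = 7696)
1/(G + s) = 1/(7696 + 22067) = 1/29763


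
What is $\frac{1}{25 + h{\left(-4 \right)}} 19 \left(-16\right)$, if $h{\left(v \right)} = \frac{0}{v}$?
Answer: $- \frac{304}{25} \approx -12.16$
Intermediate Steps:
$h{\left(v \right)} = 0$
$\frac{1}{25 + h{\left(-4 \right)}} 19 \left(-16\right) = \frac{1}{25 + 0} \cdot 19 \left(-16\right) = \frac{1}{25} \cdot 19 \left(-16\right) = \frac{19}{25} \left(-16\right) = - \frac{304}{25}$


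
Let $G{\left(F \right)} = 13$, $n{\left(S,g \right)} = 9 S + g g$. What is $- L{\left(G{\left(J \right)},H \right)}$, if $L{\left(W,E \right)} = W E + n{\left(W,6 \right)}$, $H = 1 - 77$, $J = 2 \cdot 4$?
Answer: $835$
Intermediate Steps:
$J = 8$
$n{\left(S,g \right)} = g^{2} + 9 S$ ($n{\left(S,g \right)} = 9 S + g^{2} = g^{2} + 9 S$)
$H = -76$ ($H = 1 - 77 = -76$)
$L{\left(W,E \right)} = 36 + 9 W + E W$ ($L{\left(W,E \right)} = W E + \left(6^{2} + 9 W\right) = E W + \left(36 + 9 W\right) = 36 + 9 W + E W$)
$- L{\left(G{\left(J \right)},H \right)} = - (36 + 9 \cdot 13 - 988) = - (36 + 117 - 988) = \left(-1\right) \left(-835\right) = 835$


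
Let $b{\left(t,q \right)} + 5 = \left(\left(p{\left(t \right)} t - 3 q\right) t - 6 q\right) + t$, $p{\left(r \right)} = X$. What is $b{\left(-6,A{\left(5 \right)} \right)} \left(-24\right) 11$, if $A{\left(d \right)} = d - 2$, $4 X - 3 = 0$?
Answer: $-13728$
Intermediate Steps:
$X = \frac{3}{4}$ ($X = \frac{3}{4} + \frac{1}{4} \cdot 0 = \frac{3}{4} + 0 = \frac{3}{4} \approx 0.75$)
$p{\left(r \right)} = \frac{3}{4}$
$A{\left(d \right)} = -2 + d$
$b{\left(t,q \right)} = -5 + t - 6 q + t \left(- 3 q + \frac{3 t}{4}\right)$ ($b{\left(t,q \right)} = -5 - \left(- t + 6 q - \left(\frac{3 t}{4} - 3 q\right) t\right) = -5 - \left(- t + 6 q - \left(- 3 q + \frac{3 t}{4}\right) t\right) = -5 - \left(- t + 6 q - t \left(- 3 q + \frac{3 t}{4}\right)\right) = -5 + \left(t - 6 q + t \left(- 3 q + \frac{3 t}{4}\right)\right) = -5 + t - 6 q + t \left(- 3 q + \frac{3 t}{4}\right)$)
$b{\left(-6,A{\left(5 \right)} \right)} \left(-24\right) 11 = \left(-5 - 6 - 6 \left(-2 + 5\right) + \frac{3 \left(-6\right)^{2}}{4} - 3 \left(-2 + 5\right) \left(-6\right)\right) \left(-24\right) 11 = \left(-5 - 6 - 18 + \frac{3}{4} \cdot 36 - 9 \left(-6\right)\right) \left(-24\right) 11 = \left(-5 - 6 - 18 + 27 + 54\right) \left(-24\right) 11 = 52 \left(-24\right) 11 = \left(-1248\right) 11 = -13728$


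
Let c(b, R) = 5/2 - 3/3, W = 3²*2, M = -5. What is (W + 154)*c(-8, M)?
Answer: 258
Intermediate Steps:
W = 18 (W = 9*2 = 18)
c(b, R) = 3/2 (c(b, R) = 5*(½) - 3*⅓ = 5/2 - 1 = 3/2)
(W + 154)*c(-8, M) = (18 + 154)*(3/2) = 172*(3/2) = 258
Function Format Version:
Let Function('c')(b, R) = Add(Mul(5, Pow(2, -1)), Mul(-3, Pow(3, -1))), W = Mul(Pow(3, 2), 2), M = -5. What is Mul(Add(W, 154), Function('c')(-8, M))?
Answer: 258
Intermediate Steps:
W = 18 (W = Mul(9, 2) = 18)
Function('c')(b, R) = Rational(3, 2) (Function('c')(b, R) = Add(Mul(5, Rational(1, 2)), Mul(-3, Rational(1, 3))) = Add(Rational(5, 2), -1) = Rational(3, 2))
Mul(Add(W, 154), Function('c')(-8, M)) = Mul(Add(18, 154), Rational(3, 2)) = Mul(172, Rational(3, 2)) = 258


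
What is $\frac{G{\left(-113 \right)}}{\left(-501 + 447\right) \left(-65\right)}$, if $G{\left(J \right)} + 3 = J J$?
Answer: $\frac{491}{135} \approx 3.637$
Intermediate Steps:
$G{\left(J \right)} = -3 + J^{2}$ ($G{\left(J \right)} = -3 + J J = -3 + J^{2}$)
$\frac{G{\left(-113 \right)}}{\left(-501 + 447\right) \left(-65\right)} = \frac{-3 + \left(-113\right)^{2}}{\left(-501 + 447\right) \left(-65\right)} = \frac{-3 + 12769}{\left(-54\right) \left(-65\right)} = \frac{12766}{3510} = 12766 \cdot \frac{1}{3510} = \frac{491}{135}$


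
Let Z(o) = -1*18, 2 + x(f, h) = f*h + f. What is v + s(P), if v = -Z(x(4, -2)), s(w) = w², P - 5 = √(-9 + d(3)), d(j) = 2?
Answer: 36 + 10*I*√7 ≈ 36.0 + 26.458*I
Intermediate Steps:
x(f, h) = -2 + f + f*h (x(f, h) = -2 + (f*h + f) = -2 + (f + f*h) = -2 + f + f*h)
P = 5 + I*√7 (P = 5 + √(-9 + 2) = 5 + √(-7) = 5 + I*√7 ≈ 5.0 + 2.6458*I)
Z(o) = -18
v = 18 (v = -1*(-18) = 18)
v + s(P) = 18 + (5 + I*√7)²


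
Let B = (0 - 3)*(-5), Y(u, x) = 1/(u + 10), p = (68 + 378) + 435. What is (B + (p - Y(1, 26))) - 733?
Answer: 1792/11 ≈ 162.91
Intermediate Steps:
p = 881 (p = 446 + 435 = 881)
Y(u, x) = 1/(10 + u)
B = 15 (B = -3*(-5) = 15)
(B + (p - Y(1, 26))) - 733 = (15 + (881 - 1/(10 + 1))) - 733 = (15 + (881 - 1/11)) - 733 = (15 + 9690/11) - 733 = 9855/11 - 733 = 1792/11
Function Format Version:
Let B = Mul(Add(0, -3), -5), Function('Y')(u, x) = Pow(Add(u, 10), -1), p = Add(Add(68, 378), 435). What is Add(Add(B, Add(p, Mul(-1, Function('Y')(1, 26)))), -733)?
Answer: Rational(1792, 11) ≈ 162.91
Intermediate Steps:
p = 881 (p = Add(446, 435) = 881)
Function('Y')(u, x) = Pow(Add(10, u), -1)
B = 15 (B = Mul(-3, -5) = 15)
Add(Add(B, Add(p, Mul(-1, Function('Y')(1, 26)))), -733) = Add(Add(15, Add(881, Mul(-1, Pow(Add(10, 1), -1)))), -733) = Add(Add(15, Add(881, Mul(-1, Pow(11, -1)))), -733) = Add(Add(15, Add(881, Mul(-1, Rational(1, 11)))), -733) = Add(Add(15, Add(881, Rational(-1, 11))), -733) = Add(Add(15, Rational(9690, 11)), -733) = Add(Rational(9855, 11), -733) = Rational(1792, 11)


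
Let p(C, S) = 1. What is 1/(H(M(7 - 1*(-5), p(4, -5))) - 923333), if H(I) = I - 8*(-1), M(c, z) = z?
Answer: -1/923324 ≈ -1.0830e-6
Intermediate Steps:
H(I) = 8 + I (H(I) = I + 8 = 8 + I)
1/(H(M(7 - 1*(-5), p(4, -5))) - 923333) = 1/((8 + 1) - 923333) = 1/(9 - 923333) = 1/(-923324) = -1/923324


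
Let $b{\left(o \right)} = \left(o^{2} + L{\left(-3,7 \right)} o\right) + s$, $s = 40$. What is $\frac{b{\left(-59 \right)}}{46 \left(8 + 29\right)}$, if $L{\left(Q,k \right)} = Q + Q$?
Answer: $\frac{3875}{1702} \approx 2.2767$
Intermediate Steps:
$L{\left(Q,k \right)} = 2 Q$
$b{\left(o \right)} = 40 + o^{2} - 6 o$ ($b{\left(o \right)} = \left(o^{2} + 2 \left(-3\right) o\right) + 40 = \left(o^{2} - 6 o\right) + 40 = 40 + o^{2} - 6 o$)
$\frac{b{\left(-59 \right)}}{46 \left(8 + 29\right)} = \frac{40 + \left(-59\right)^{2} - -354}{46 \left(8 + 29\right)} = \frac{40 + 3481 + 354}{46 \cdot 37} = \frac{3875}{1702}$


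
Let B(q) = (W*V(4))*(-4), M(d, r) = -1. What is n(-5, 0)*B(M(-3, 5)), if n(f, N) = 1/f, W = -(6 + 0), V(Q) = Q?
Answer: -96/5 ≈ -19.200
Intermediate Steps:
W = -6 (W = -1*6 = -6)
n(f, N) = 1/f
B(q) = 96 (B(q) = -6*4*(-4) = -24*(-4) = 96)
n(-5, 0)*B(M(-3, 5)) = 96/(-5) = -⅕*96 = -96/5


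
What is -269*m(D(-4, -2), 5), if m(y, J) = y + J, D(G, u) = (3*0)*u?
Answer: -1345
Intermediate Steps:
D(G, u) = 0 (D(G, u) = 0*u = 0)
m(y, J) = J + y
-269*m(D(-4, -2), 5) = -269*(5 + 0) = -269*5 = -1345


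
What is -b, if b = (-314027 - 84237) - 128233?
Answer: 526497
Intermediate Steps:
b = -526497 (b = -398264 - 128233 = -526497)
-b = -1*(-526497) = 526497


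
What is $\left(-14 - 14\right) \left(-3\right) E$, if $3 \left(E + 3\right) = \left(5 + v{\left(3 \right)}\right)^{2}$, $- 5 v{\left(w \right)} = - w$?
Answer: $\frac{15652}{25} \approx 626.08$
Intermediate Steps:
$v{\left(w \right)} = \frac{w}{5}$ ($v{\left(w \right)} = - \frac{\left(-1\right) w}{5} = \frac{w}{5}$)
$E = \frac{559}{75}$ ($E = -3 + \frac{\left(5 + \frac{1}{5} \cdot 3\right)^{2}}{3} = -3 + \frac{\left(5 + \frac{3}{5}\right)^{2}}{3} = -3 + \frac{\left(\frac{28}{5}\right)^{2}}{3} = -3 + \frac{1}{3} \cdot \frac{784}{25} = -3 + \frac{784}{75} = \frac{559}{75} \approx 7.4533$)
$\left(-14 - 14\right) \left(-3\right) E = \left(-14 - 14\right) \left(-3\right) \frac{559}{75} = \left(-28\right) \left(-3\right) \frac{559}{75} = 84 \cdot \frac{559}{75} = \frac{15652}{25}$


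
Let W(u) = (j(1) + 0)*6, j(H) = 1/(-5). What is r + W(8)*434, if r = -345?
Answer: -4329/5 ≈ -865.80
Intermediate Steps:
j(H) = -1/5
W(u) = -6/5 (W(u) = (-1/5 + 0)*6 = -1/5*6 = -6/5)
r + W(8)*434 = -345 - 6/5*434 = -345 - 2604/5 = -4329/5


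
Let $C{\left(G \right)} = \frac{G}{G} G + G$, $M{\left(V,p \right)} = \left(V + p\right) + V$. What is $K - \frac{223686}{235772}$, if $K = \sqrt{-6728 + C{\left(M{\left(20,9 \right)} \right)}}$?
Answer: $- \frac{111843}{117886} + i \sqrt{6630} \approx -0.94874 + 81.425 i$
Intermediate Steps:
$M{\left(V,p \right)} = p + 2 V$
$C{\left(G \right)} = 2 G$ ($C{\left(G \right)} = 1 G + G = G + G = 2 G$)
$K = i \sqrt{6630}$ ($K = \sqrt{-6728 + 2 \left(9 + 2 \cdot 20\right)} = \sqrt{-6728 + 2 \left(9 + 40\right)} = \sqrt{-6728 + 2 \cdot 49} = \sqrt{-6728 + 98} = \sqrt{-6630} = i \sqrt{6630} \approx 81.425 i$)
$K - \frac{223686}{235772} = i \sqrt{6630} - \frac{223686}{235772} = i \sqrt{6630} - 223686 \cdot \frac{1}{235772} = i \sqrt{6630} - \frac{111843}{117886} = - \frac{111843}{117886} + i \sqrt{6630}$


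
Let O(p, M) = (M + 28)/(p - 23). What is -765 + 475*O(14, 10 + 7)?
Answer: -3140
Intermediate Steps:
O(p, M) = (28 + M)/(-23 + p)
-765 + 475*O(14, 10 + 7) = -765 + 475*((28 + (10 + 7))/(-23 + 14)) = -765 + 475*((28 + 17)/(-9)) = -765 + 475*(-⅑*45) = -765 + 475*(-5) = -765 - 2375 = -3140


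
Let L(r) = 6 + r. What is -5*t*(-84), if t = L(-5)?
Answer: 420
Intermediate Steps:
t = 1 (t = 6 - 5 = 1)
-5*t*(-84) = -5*1*(-84) = -5*(-84) = 420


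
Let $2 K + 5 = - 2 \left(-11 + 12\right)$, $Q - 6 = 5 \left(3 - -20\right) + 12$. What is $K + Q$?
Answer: $\frac{259}{2} \approx 129.5$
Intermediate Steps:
$Q = 133$ ($Q = 6 + \left(5 \left(3 - -20\right) + 12\right) = 6 + \left(5 \left(3 + 20\right) + 12\right) = 6 + \left(5 \cdot 23 + 12\right) = 6 + \left(115 + 12\right) = 6 + 127 = 133$)
$K = - \frac{7}{2}$ ($K = - \frac{5}{2} + \frac{\left(-2\right) \left(-11 + 12\right)}{2} = - \frac{5}{2} + \frac{\left(-2\right) 1}{2} = - \frac{5}{2} + \frac{1}{2} \left(-2\right) = - \frac{5}{2} - 1 = - \frac{7}{2} \approx -3.5$)
$K + Q = - \frac{7}{2} + 133 = \frac{259}{2}$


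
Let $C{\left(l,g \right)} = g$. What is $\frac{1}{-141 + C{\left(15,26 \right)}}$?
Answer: $- \frac{1}{115} \approx -0.0086956$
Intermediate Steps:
$\frac{1}{-141 + C{\left(15,26 \right)}} = \frac{1}{-141 + 26} = \frac{1}{-115} = - \frac{1}{115}$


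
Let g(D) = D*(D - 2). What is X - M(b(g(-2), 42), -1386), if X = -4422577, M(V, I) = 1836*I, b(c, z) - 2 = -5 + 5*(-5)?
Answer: -1877881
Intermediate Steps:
g(D) = D*(-2 + D)
b(c, z) = -28 (b(c, z) = 2 + (-5 + 5*(-5)) = 2 + (-5 - 25) = 2 - 30 = -28)
X - M(b(g(-2), 42), -1386) = -4422577 - 1836*(-1386) = -4422577 - 1*(-2544696) = -4422577 + 2544696 = -1877881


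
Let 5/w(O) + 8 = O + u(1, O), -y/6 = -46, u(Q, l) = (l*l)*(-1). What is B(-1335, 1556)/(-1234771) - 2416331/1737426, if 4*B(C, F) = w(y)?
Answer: -452960562424291451/325694392919733936 ≈ -1.3908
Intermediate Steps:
u(Q, l) = -l² (u(Q, l) = l²*(-1) = -l²)
y = 276 (y = -6*(-46) = 276)
w(O) = 5/(-8 + O - O²) (w(O) = 5/(-8 + (O - O²)) = 5/(-8 + O - O²))
B(C, F) = -5/303632 (B(C, F) = (-5/(8 + 276² - 1*276))/4 = (-5/(8 + 76176 - 276))/4 = (-5/75908)/4 = (-5*1/75908)/4 = (¼)*(-5/75908) = -5/303632)
B(-1335, 1556)/(-1234771) - 2416331/1737426 = -5/303632/(-1234771) - 2416331/1737426 = -5/303632*(-1/1234771) - 2416331*1/1737426 = 5/374915988272 - 2416331/1737426 = -452960562424291451/325694392919733936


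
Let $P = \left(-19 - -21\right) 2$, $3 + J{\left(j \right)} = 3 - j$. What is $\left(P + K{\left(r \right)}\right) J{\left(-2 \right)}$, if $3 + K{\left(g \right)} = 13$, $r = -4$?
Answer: $28$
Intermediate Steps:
$J{\left(j \right)} = - j$ ($J{\left(j \right)} = -3 - \left(-3 + j\right) = - j$)
$K{\left(g \right)} = 10$ ($K{\left(g \right)} = -3 + 13 = 10$)
$P = 4$ ($P = \left(-19 + 21\right) 2 = 2 \cdot 2 = 4$)
$\left(P + K{\left(r \right)}\right) J{\left(-2 \right)} = \left(4 + 10\right) \left(\left(-1\right) \left(-2\right)\right) = 14 \cdot 2 = 28$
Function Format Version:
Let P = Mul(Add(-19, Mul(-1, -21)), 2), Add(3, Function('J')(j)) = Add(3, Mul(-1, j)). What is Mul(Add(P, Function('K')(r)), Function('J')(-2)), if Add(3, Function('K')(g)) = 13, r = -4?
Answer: 28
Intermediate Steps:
Function('J')(j) = Mul(-1, j) (Function('J')(j) = Add(-3, Add(3, Mul(-1, j))) = Mul(-1, j))
Function('K')(g) = 10 (Function('K')(g) = Add(-3, 13) = 10)
P = 4 (P = Mul(Add(-19, 21), 2) = Mul(2, 2) = 4)
Mul(Add(P, Function('K')(r)), Function('J')(-2)) = Mul(Add(4, 10), Mul(-1, -2)) = Mul(14, 2) = 28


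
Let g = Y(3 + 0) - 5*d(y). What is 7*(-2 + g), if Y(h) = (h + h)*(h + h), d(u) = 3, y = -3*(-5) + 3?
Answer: 133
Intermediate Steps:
y = 18 (y = 15 + 3 = 18)
Y(h) = 4*h² (Y(h) = (2*h)*(2*h) = 4*h²)
g = 21 (g = 4*(3 + 0)² - 5*3 = 4*3² - 15 = 4*9 - 15 = 36 - 15 = 21)
7*(-2 + g) = 7*(-2 + 21) = 7*19 = 133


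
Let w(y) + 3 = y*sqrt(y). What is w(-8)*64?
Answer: -192 - 1024*I*sqrt(2) ≈ -192.0 - 1448.2*I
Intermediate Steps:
w(y) = -3 + y**(3/2) (w(y) = -3 + y*sqrt(y) = -3 + y**(3/2))
w(-8)*64 = (-3 + (-8)**(3/2))*64 = (-3 - 16*I*sqrt(2))*64 = -192 - 1024*I*sqrt(2)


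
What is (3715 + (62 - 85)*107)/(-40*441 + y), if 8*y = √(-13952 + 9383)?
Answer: -471905280/6638286323 - 3344*I*√4569/6638286323 ≈ -0.071088 - 3.405e-5*I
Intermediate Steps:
y = I*√4569/8 (y = √(-13952 + 9383)/8 = √(-4569)/8 = (I*√4569)/8 = I*√4569/8 ≈ 8.4493*I)
(3715 + (62 - 85)*107)/(-40*441 + y) = (3715 + (62 - 85)*107)/(-40*441 + I*√4569/8) = (3715 - 23*107)/(-17640 + I*√4569/8) = (3715 - 2461)/(-17640 + I*√4569/8) = 1254/(-17640 + I*√4569/8)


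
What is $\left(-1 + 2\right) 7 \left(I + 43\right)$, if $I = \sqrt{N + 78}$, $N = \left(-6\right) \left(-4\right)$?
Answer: $301 + 7 \sqrt{102} \approx 371.7$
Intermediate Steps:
$N = 24$
$I = \sqrt{102}$ ($I = \sqrt{24 + 78} = \sqrt{102} \approx 10.1$)
$\left(-1 + 2\right) 7 \left(I + 43\right) = \left(-1 + 2\right) 7 \left(\sqrt{102} + 43\right) = 1 \cdot 7 \left(43 + \sqrt{102}\right) = 7 \left(43 + \sqrt{102}\right) = 301 + 7 \sqrt{102}$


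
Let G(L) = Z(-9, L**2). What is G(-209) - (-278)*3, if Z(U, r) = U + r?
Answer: 44506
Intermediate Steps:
G(L) = -9 + L**2
G(-209) - (-278)*3 = (-9 + (-209)**2) - (-278)*3 = (-9 + 43681) - 1*(-834) = 43672 + 834 = 44506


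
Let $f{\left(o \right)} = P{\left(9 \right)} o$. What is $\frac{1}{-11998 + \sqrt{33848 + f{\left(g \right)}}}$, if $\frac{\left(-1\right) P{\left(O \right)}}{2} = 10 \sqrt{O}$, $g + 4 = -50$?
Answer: $- \frac{5999}{71957458} - \frac{\sqrt{2318}}{35978729} \approx -8.4707 \cdot 10^{-5}$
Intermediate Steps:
$g = -54$ ($g = -4 - 50 = -54$)
$P{\left(O \right)} = - 20 \sqrt{O}$ ($P{\left(O \right)} = - 2 \cdot 10 \sqrt{O} = - 20 \sqrt{O}$)
$f{\left(o \right)} = - 60 o$ ($f{\left(o \right)} = - 20 \sqrt{9} o = \left(-20\right) 3 o = - 60 o$)
$\frac{1}{-11998 + \sqrt{33848 + f{\left(g \right)}}} = \frac{1}{-11998 + \sqrt{33848 - -3240}} = \frac{1}{-11998 + \sqrt{33848 + 3240}} = \frac{1}{-11998 + \sqrt{37088}} = \frac{1}{-11998 + 4 \sqrt{2318}}$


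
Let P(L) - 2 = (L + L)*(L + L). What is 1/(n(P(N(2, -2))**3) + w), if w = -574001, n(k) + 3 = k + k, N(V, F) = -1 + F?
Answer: -1/464260 ≈ -2.1540e-6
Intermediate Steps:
P(L) = 2 + 4*L**2 (P(L) = 2 + (L + L)*(L + L) = 2 + (2*L)*(2*L) = 2 + 4*L**2)
n(k) = -3 + 2*k (n(k) = -3 + (k + k) = -3 + 2*k)
1/(n(P(N(2, -2))**3) + w) = 1/((-3 + 2*(2 + 4*(-1 - 2)**2)**3) - 574001) = 1/((-3 + 2*(2 + 4*(-3)**2)**3) - 574001) = 1/((-3 + 2*(2 + 4*9)**3) - 574001) = 1/((-3 + 2*(2 + 36)**3) - 574001) = 1/((-3 + 2*38**3) - 574001) = 1/((-3 + 2*54872) - 574001) = 1/((-3 + 109744) - 574001) = 1/(109741 - 574001) = 1/(-464260) = -1/464260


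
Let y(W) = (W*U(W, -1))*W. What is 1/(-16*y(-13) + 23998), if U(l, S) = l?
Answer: 1/59150 ≈ 1.6906e-5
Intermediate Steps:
y(W) = W³ (y(W) = (W*W)*W = W²*W = W³)
1/(-16*y(-13) + 23998) = 1/(-16*(-13)³ + 23998) = 1/(-16*(-2197) + 23998) = 1/(35152 + 23998) = 1/59150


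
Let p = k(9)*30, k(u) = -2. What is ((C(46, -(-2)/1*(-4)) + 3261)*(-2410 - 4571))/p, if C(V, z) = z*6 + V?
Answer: 7583693/20 ≈ 3.7918e+5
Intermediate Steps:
C(V, z) = V + 6*z (C(V, z) = 6*z + V = V + 6*z)
p = -60 (p = -2*30 = -60)
((C(46, -(-2)/1*(-4)) + 3261)*(-2410 - 4571))/p = (((46 + 6*(-(-2)/1*(-4))) + 3261)*(-2410 - 4571))/(-60) = (((46 + 6*(-(-2)*(-4))) + 3261)*(-6981))*(-1/60) = (((46 + 6*(-2*(-1)*(-4))) + 3261)*(-6981))*(-1/60) = (((46 + 6*(2*(-4))) + 3261)*(-6981))*(-1/60) = (((46 + 6*(-8)) + 3261)*(-6981))*(-1/60) = (((46 - 48) + 3261)*(-6981))*(-1/60) = ((-2 + 3261)*(-6981))*(-1/60) = (3259*(-6981))*(-1/60) = -22751079*(-1/60) = 7583693/20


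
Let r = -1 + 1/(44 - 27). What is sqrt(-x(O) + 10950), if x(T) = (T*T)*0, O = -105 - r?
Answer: 5*sqrt(438) ≈ 104.64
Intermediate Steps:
r = -16/17 (r = -1 + 1/17 = -16/17 ≈ -0.94118)
O = -1769/17 (O = -105 - 1*(-16/17) = -105 + 16/17 = -1769/17 ≈ -104.06)
x(T) = 0 (x(T) = T**2*0 = 0)
sqrt(-x(O) + 10950) = sqrt(-1*0 + 10950) = sqrt(0 + 10950) = sqrt(10950) = 5*sqrt(438)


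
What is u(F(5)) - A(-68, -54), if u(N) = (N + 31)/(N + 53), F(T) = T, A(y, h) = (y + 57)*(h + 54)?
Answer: 18/29 ≈ 0.62069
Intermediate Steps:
A(y, h) = (54 + h)*(57 + y) (A(y, h) = (57 + y)*(54 + h) = (54 + h)*(57 + y))
u(N) = (31 + N)/(53 + N)
u(F(5)) - A(-68, -54) = (31 + 5)/(53 + 5) - (3078 + 54*(-68) + 57*(-54) - 54*(-68)) = 36/58 - (3078 - 3672 - 3078 + 3672) = (1/58)*36 - 1*0 = 18/29 + 0 = 18/29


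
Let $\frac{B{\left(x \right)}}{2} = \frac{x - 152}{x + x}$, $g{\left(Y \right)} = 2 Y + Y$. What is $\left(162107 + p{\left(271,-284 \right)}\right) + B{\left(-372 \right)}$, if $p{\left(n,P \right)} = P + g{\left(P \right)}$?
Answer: $\frac{14970434}{93} \approx 1.6097 \cdot 10^{5}$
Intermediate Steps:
$g{\left(Y \right)} = 3 Y$
$p{\left(n,P \right)} = 4 P$ ($p{\left(n,P \right)} = P + 3 P = 4 P$)
$B{\left(x \right)} = \frac{-152 + x}{x}$ ($B{\left(x \right)} = 2 \frac{x - 152}{x + x} = 2 \frac{x - 152}{2 x} = 2 \left(-152 + x\right) \frac{1}{2 x} = 2 \frac{-152 + x}{2 x} = \frac{-152 + x}{x}$)
$\left(162107 + p{\left(271,-284 \right)}\right) + B{\left(-372 \right)} = \left(162107 + 4 \left(-284\right)\right) + \frac{-152 - 372}{-372} = \left(162107 - 1136\right) - - \frac{131}{93} = 160971 + \frac{131}{93} = \frac{14970434}{93}$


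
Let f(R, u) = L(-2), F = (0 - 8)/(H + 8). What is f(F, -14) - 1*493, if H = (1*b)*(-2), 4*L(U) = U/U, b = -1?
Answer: -1971/4 ≈ -492.75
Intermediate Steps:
L(U) = 1/4 (L(U) = (U/U)/4 = (1/4)*1 = 1/4)
H = 2 (H = (1*(-1))*(-2) = -1*(-2) = 2)
F = -4/5 (F = (0 - 8)/(2 + 8) = -8/10 = -8*1/10 = -4/5 ≈ -0.80000)
f(R, u) = 1/4
f(F, -14) - 1*493 = 1/4 - 1*493 = 1/4 - 493 = -1971/4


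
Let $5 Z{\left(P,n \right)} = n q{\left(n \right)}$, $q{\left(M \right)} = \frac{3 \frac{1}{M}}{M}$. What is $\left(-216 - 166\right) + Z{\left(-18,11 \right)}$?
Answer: $- \frac{21007}{55} \approx -381.95$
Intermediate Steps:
$q{\left(M \right)} = \frac{3}{M^{2}}$
$Z{\left(P,n \right)} = \frac{3}{5 n}$ ($Z{\left(P,n \right)} = \frac{n \frac{3}{n^{2}}}{5} = \frac{3 \frac{1}{n}}{5} = \frac{3}{5 n}$)
$\left(-216 - 166\right) + Z{\left(-18,11 \right)} = \left(-216 - 166\right) + \frac{3}{5 \cdot 11} = -382 + \frac{3}{5} \cdot \frac{1}{11} = -382 + \frac{3}{55} = - \frac{21007}{55}$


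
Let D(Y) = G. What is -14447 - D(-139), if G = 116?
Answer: -14563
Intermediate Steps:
D(Y) = 116
-14447 - D(-139) = -14447 - 1*116 = -14447 - 116 = -14563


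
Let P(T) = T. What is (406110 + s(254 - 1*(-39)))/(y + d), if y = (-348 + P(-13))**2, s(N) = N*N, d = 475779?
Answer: 491959/606100 ≈ 0.81168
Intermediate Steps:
s(N) = N**2
y = 130321 (y = (-348 - 13)**2 = (-361)**2 = 130321)
(406110 + s(254 - 1*(-39)))/(y + d) = (406110 + (254 - 1*(-39))**2)/(130321 + 475779) = (406110 + (254 + 39)**2)/606100 = (406110 + 293**2)*(1/606100) = (406110 + 85849)*(1/606100) = 491959*(1/606100) = 491959/606100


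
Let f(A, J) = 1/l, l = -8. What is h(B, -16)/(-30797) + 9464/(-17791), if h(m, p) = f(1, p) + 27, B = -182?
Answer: -2335527529/4383275416 ≈ -0.53283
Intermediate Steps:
f(A, J) = -⅛ (f(A, J) = 1/(-8) = -⅛)
h(m, p) = 215/8 (h(m, p) = -⅛ + 27 = 215/8)
h(B, -16)/(-30797) + 9464/(-17791) = (215/8)/(-30797) + 9464/(-17791) = (215/8)*(-1/30797) + 9464*(-1/17791) = -215/246376 - 9464/17791 = -2335527529/4383275416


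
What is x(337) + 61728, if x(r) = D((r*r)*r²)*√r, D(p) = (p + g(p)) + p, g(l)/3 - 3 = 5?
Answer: 61728 + 25795835546*√337 ≈ 4.7355e+11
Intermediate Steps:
g(l) = 24 (g(l) = 9 + 3*5 = 9 + 15 = 24)
D(p) = 24 + 2*p (D(p) = (p + 24) + p = (24 + p) + p = 24 + 2*p)
x(r) = √r*(24 + 2*r⁴) (x(r) = (24 + 2*((r*r)*r²))*√r = (24 + 2*(r²*r²))*√r = (24 + 2*r⁴)*√r = √r*(24 + 2*r⁴))
x(337) + 61728 = 2*√337*(12 + 337⁴) + 61728 = 2*√337*(12 + 12897917761) + 61728 = 2*√337*12897917773 + 61728 = 25795835546*√337 + 61728 = 61728 + 25795835546*√337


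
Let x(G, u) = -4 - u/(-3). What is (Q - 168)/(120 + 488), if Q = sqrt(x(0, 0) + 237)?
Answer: -21/76 + sqrt(233)/608 ≈ -0.25121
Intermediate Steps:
x(G, u) = -4 + u/3 (x(G, u) = -4 - u*(-1)/3 = -4 - (-1)*u/3 = -4 + u/3)
Q = sqrt(233) (Q = sqrt((-4 + (1/3)*0) + 237) = sqrt((-4 + 0) + 237) = sqrt(-4 + 237) = sqrt(233) ≈ 15.264)
(Q - 168)/(120 + 488) = (sqrt(233) - 168)/(120 + 488) = (-168 + sqrt(233))/608 = (-168 + sqrt(233))*(1/608) = -21/76 + sqrt(233)/608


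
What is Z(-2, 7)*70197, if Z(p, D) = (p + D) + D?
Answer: 842364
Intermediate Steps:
Z(p, D) = p + 2*D (Z(p, D) = (D + p) + D = p + 2*D)
Z(-2, 7)*70197 = (-2 + 2*7)*70197 = (-2 + 14)*70197 = 12*70197 = 842364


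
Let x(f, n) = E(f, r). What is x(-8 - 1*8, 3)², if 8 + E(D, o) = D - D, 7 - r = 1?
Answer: 64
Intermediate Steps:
r = 6 (r = 7 - 1*1 = 7 - 1 = 6)
E(D, o) = -8 (E(D, o) = -8 + (D - D) = -8 + 0 = -8)
x(f, n) = -8
x(-8 - 1*8, 3)² = (-8)² = 64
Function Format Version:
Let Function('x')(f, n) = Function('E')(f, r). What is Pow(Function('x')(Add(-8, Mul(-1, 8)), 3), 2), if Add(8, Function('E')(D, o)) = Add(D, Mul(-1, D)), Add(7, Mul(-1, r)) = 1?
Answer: 64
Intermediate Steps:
r = 6 (r = Add(7, Mul(-1, 1)) = Add(7, -1) = 6)
Function('E')(D, o) = -8 (Function('E')(D, o) = Add(-8, Add(D, Mul(-1, D))) = Add(-8, 0) = -8)
Function('x')(f, n) = -8
Pow(Function('x')(Add(-8, Mul(-1, 8)), 3), 2) = Pow(-8, 2) = 64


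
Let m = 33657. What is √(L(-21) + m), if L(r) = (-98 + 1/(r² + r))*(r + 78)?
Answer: 11*√1136765/70 ≈ 167.54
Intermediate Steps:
L(r) = (-98 + 1/(r + r²))*(78 + r)
√(L(-21) + m) = √((78 - 7742*(-21)² - 7643*(-21) - 98*(-21)³)/((-21)*(1 - 21)) + 33657) = √(-1/21*(78 - 7742*441 + 160503 - 98*(-9261))/(-20) + 33657) = √(-1/21*(-1/20)*(78 - 3414222 + 160503 + 907578) + 33657) = √(-1/21*(-1/20)*(-2346063) + 33657) = √(-782021/140 + 33657) = √(3929959/140) = 11*√1136765/70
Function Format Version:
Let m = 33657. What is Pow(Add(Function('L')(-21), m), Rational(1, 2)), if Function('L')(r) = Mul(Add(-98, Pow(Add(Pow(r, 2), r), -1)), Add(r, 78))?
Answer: Mul(Rational(11, 70), Pow(1136765, Rational(1, 2))) ≈ 167.54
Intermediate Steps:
Function('L')(r) = Mul(Add(-98, Pow(Add(r, Pow(r, 2)), -1)), Add(78, r))
Pow(Add(Function('L')(-21), m), Rational(1, 2)) = Pow(Add(Mul(Pow(-21, -1), Pow(Add(1, -21), -1), Add(78, Mul(-7742, Pow(-21, 2)), Mul(-7643, -21), Mul(-98, Pow(-21, 3)))), 33657), Rational(1, 2)) = Pow(Add(Mul(Rational(-1, 21), Pow(-20, -1), Add(78, Mul(-7742, 441), 160503, Mul(-98, -9261))), 33657), Rational(1, 2)) = Pow(Add(Mul(Rational(-1, 21), Rational(-1, 20), Add(78, -3414222, 160503, 907578)), 33657), Rational(1, 2)) = Pow(Add(Mul(Rational(-1, 21), Rational(-1, 20), -2346063), 33657), Rational(1, 2)) = Pow(Add(Rational(-782021, 140), 33657), Rational(1, 2)) = Pow(Rational(3929959, 140), Rational(1, 2)) = Mul(Rational(11, 70), Pow(1136765, Rational(1, 2)))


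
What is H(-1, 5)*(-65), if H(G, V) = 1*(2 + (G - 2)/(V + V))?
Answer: -221/2 ≈ -110.50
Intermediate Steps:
H(G, V) = 2 + (-2 + G)/(2*V) (H(G, V) = 1*(2 + (-2 + G)/((2*V))) = 1*(2 + (-2 + G)*(1/(2*V))) = 1*(2 + (-2 + G)/(2*V)) = 2 + (-2 + G)/(2*V))
H(-1, 5)*(-65) = ((½)*(-2 - 1 + 4*5)/5)*(-65) = ((½)*(⅕)*(-2 - 1 + 20))*(-65) = ((½)*(⅕)*17)*(-65) = (17/10)*(-65) = -221/2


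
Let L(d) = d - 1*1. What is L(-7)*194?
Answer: -1552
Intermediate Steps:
L(d) = -1 + d (L(d) = d - 1 = -1 + d)
L(-7)*194 = (-1 - 7)*194 = -8*194 = -1552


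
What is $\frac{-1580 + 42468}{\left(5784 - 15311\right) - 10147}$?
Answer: $- \frac{20444}{9837} \approx -2.0783$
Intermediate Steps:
$\frac{-1580 + 42468}{\left(5784 - 15311\right) - 10147} = \frac{40888}{-9527 - 10147} = \frac{40888}{-19674} = 40888 \left(- \frac{1}{19674}\right) = - \frac{20444}{9837}$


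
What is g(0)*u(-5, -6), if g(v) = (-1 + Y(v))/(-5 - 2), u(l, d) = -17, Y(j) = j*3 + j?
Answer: -17/7 ≈ -2.4286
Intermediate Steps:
Y(j) = 4*j (Y(j) = 3*j + j = 4*j)
g(v) = 1/7 - 4*v/7 (g(v) = (-1 + 4*v)/(-5 - 2) = (-1 + 4*v)/(-7) = (-1 + 4*v)*(-1/7) = 1/7 - 4*v/7)
g(0)*u(-5, -6) = (1/7 - 4/7*0)*(-17) = (1/7 + 0)*(-17) = (1/7)*(-17) = -17/7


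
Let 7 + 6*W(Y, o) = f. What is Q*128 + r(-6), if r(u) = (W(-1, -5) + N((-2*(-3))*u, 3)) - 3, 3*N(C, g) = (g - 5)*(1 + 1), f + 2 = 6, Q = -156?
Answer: -119837/6 ≈ -19973.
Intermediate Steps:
f = 4 (f = -2 + 6 = 4)
W(Y, o) = -½ (W(Y, o) = -7/6 + (⅙)*4 = -7/6 + ⅔ = -½)
N(C, g) = -10/3 + 2*g/3 (N(C, g) = ((g - 5)*(1 + 1))/3 = ((-5 + g)*2)/3 = (-10 + 2*g)/3 = -10/3 + 2*g/3)
r(u) = -29/6 (r(u) = (-½ + (-10/3 + (⅔)*3)) - 3 = (-½ + (-10/3 + 2)) - 3 = (-½ - 4/3) - 3 = -11/6 - 3 = -29/6)
Q*128 + r(-6) = -156*128 - 29/6 = -19968 - 29/6 = -119837/6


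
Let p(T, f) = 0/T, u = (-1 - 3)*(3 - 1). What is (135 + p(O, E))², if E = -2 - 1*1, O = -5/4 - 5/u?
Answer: 18225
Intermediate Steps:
u = -8 (u = -4*2 = -8)
O = -5/8 (O = -5/4 - 5/(-8) = -5*¼ - 5*(-⅛) = -5/4 + 5/8 = -5/8 ≈ -0.62500)
E = -3 (E = -2 - 1 = -3)
p(T, f) = 0
(135 + p(O, E))² = (135 + 0)² = 135² = 18225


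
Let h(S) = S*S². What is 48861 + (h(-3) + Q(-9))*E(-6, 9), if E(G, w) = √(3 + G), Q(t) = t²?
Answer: 48861 + 54*I*√3 ≈ 48861.0 + 93.531*I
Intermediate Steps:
h(S) = S³
48861 + (h(-3) + Q(-9))*E(-6, 9) = 48861 + ((-3)³ + (-9)²)*√(3 - 6) = 48861 + (-27 + 81)*√(-3) = 48861 + 54*(I*√3) = 48861 + 54*I*√3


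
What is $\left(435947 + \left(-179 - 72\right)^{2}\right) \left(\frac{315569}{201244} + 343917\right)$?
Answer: $\frac{8633240902417629}{50311} \approx 1.716 \cdot 10^{11}$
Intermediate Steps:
$\left(435947 + \left(-179 - 72\right)^{2}\right) \left(\frac{315569}{201244} + 343917\right) = \left(435947 + \left(-251\right)^{2}\right) \left(315569 \cdot \frac{1}{201244} + 343917\right) = \left(435947 + 63001\right) \left(\frac{315569}{201244} + 343917\right) = 498948 \cdot \frac{69211548317}{201244} = \frac{8633240902417629}{50311}$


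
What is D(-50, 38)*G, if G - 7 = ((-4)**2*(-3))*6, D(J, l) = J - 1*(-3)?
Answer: 13207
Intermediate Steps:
D(J, l) = 3 + J (D(J, l) = J + 3 = 3 + J)
G = -281 (G = 7 + ((-4)**2*(-3))*6 = 7 + (16*(-3))*6 = 7 - 48*6 = 7 - 288 = -281)
D(-50, 38)*G = (3 - 50)*(-281) = -47*(-281) = 13207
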